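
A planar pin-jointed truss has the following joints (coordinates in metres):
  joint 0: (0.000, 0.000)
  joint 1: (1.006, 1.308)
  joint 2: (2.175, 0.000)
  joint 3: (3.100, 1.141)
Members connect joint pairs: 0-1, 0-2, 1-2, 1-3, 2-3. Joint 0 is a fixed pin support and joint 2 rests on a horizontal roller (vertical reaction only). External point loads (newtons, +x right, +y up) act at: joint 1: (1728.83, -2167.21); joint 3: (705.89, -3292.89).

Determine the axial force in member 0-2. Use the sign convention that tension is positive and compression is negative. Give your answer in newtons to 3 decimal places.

1169.066

N=4 nodes, M=5 members, R=3 reactions → 2N=8, M+R=8
member 0 (0-1): L=1.6501, (cx,cy)=(0.6097,0.7927)
member 1 (0-2): L=2.1750, (cx,cy)=(1.0000,0.0000)
member 2 (1-2): L=1.7543, (cx,cy)=(0.6664,-0.7456)
member 3 (1-3): L=2.1006, (cx,cy)=(0.9968,-0.0795)
member 4 (2-3): L=1.4688, (cx,cy)=(0.6297,0.7768)
solve A·x = −loads:
  F[0-1] = +2076.0269 N (tension)
  F[0-2] = +1169.0657 N (tension)
  F[1-2] = -5452.7675 N (compression)
  F[1-3] = +3180.4961 N (tension)
  F[2-3] = -3913.5427 N (compression)
  Rx@0 = -2434.7200 N
  Ry@0 = -1645.6022 N
  Ry@2 = +7105.7022 N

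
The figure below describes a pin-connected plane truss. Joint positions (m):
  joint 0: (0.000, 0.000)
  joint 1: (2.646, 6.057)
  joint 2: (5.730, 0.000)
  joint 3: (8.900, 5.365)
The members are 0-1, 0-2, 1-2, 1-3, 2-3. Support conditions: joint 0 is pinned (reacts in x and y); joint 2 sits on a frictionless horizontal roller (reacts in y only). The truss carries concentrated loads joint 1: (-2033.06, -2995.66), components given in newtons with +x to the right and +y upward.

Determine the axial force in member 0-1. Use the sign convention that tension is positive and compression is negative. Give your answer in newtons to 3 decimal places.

-4104.654

N=4 nodes, M=5 members, R=3 reactions → 2N=8, M+R=8
member 0 (0-1): L=6.6097, (cx,cy)=(0.4003,0.9164)
member 1 (0-2): L=5.7300, (cx,cy)=(1.0000,0.0000)
member 2 (1-2): L=6.7969, (cx,cy)=(0.4537,-0.8911)
member 3 (1-3): L=6.2922, (cx,cy)=(0.9939,-0.1100)
member 4 (2-3): L=6.2315, (cx,cy)=(0.5087,0.8609)
solve A·x = −loads:
  F[0-1] = -4104.6544 N (compression)
  F[0-2] = -389.8898 N (compression)
  F[1-2] = +859.2915 N (tension)
  F[1-3] = -0.0000 N (compression)
  F[2-3] = +0.0000 N (tension)
  Rx@0 = +2033.0600 N
  Ry@0 = +3761.4066 N
  Ry@2 = -765.7466 N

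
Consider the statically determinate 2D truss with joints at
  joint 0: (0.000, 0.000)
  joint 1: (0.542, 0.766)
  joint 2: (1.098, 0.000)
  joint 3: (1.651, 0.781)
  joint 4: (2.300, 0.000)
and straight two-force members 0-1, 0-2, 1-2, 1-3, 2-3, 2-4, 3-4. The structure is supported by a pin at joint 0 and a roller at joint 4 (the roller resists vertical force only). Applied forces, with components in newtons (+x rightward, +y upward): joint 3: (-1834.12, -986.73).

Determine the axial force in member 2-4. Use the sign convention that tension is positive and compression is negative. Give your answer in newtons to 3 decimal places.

N=5 nodes, M=7 members, R=3 reactions → 2N=10, M+R=10
member 0 (0-1): L=0.9384, (cx,cy)=(0.5776,0.8163)
member 1 (0-2): L=1.0980, (cx,cy)=(1.0000,0.0000)
member 2 (1-2): L=0.9465, (cx,cy)=(0.5874,-0.8093)
member 3 (1-3): L=1.1091, (cx,cy)=(0.9999,0.0135)
member 4 (2-3): L=0.9570, (cx,cy)=(0.5779,0.8161)
member 5 (2-4): L=1.2020, (cx,cy)=(1.0000,0.0000)
member 6 (3-4): L=1.0155, (cx,cy)=(0.6391,-0.7691)
solve A·x = −loads:
  F[0-1] = -1104.0223 N (compression)
  F[0-2] = -1196.4331 N (compression)
  F[1-2] = +1092.2366 N (tension)
  F[1-3] = -1279.4030 N (compression)
  F[2-3] = -1083.0783 N (compression)
  F[2-4] = +71.0470 N (tension)
  F[3-4] = -111.1640 N (compression)
  Rx@0 = +1834.1200 N
  Ry@0 = +901.2328 N
  Ry@4 = +85.4972 N

71.047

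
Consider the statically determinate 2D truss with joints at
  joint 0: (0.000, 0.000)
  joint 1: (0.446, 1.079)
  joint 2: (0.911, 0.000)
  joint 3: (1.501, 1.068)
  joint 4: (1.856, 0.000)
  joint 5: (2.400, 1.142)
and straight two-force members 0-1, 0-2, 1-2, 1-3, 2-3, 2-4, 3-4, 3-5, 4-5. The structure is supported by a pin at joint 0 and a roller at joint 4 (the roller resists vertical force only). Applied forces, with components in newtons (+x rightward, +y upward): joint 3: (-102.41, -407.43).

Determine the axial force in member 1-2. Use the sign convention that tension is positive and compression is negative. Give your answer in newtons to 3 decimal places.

N=6 nodes, M=9 members, R=3 reactions → 2N=12, M+R=12
member 0 (0-1): L=1.1675, (cx,cy)=(0.3820,0.9242)
member 1 (0-2): L=0.9110, (cx,cy)=(1.0000,0.0000)
member 2 (1-2): L=1.1749, (cx,cy)=(0.3958,-0.9184)
member 3 (1-3): L=1.0551, (cx,cy)=(0.9999,-0.0104)
member 4 (2-3): L=1.2201, (cx,cy)=(0.4836,0.8753)
member 5 (2-4): L=0.9450, (cx,cy)=(1.0000,0.0000)
member 6 (3-4): L=1.1255, (cx,cy)=(0.3154,-0.9489)
member 7 (3-5): L=0.9020, (cx,cy)=(0.9966,0.0820)
member 8 (4-5): L=1.2650, (cx,cy)=(0.4301,0.9028)
solve A·x = −loads:
  F[0-1] = -148.0904 N (compression)
  F[0-2] = -45.8396 N (compression)
  F[1-2] = +150.3455 N (tension)
  F[1-3] = -116.0785 N (compression)
  F[2-3] = -157.7375 N (compression)
  F[2-4] = +89.9368 N (tension)
  F[3-4] = -285.1262 N (compression)
  F[3-5] = -0.0000 N (compression)
  F[4-5] = +0.0000 N (tension)
  Rx@0 = +102.4100 N
  Ry@0 = +136.8597 N
  Ry@4 = +270.5703 N

150.345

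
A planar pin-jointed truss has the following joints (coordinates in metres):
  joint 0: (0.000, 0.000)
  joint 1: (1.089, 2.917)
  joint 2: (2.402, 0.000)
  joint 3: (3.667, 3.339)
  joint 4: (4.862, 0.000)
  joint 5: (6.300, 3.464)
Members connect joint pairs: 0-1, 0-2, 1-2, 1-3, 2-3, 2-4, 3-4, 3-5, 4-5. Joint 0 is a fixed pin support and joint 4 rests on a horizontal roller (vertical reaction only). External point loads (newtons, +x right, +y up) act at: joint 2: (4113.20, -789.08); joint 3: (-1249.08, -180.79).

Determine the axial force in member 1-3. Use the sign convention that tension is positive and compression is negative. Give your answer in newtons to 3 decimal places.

-1011.451

N=6 nodes, M=9 members, R=3 reactions → 2N=12, M+R=12
member 0 (0-1): L=3.1136, (cx,cy)=(0.3498,0.9368)
member 1 (0-2): L=2.4020, (cx,cy)=(1.0000,0.0000)
member 2 (1-2): L=3.1989, (cx,cy)=(0.4105,-0.9119)
member 3 (1-3): L=2.6123, (cx,cy)=(0.9869,0.1615)
member 4 (2-3): L=3.5706, (cx,cy)=(0.3543,0.9351)
member 5 (2-4): L=2.4600, (cx,cy)=(1.0000,0.0000)
member 6 (3-4): L=3.5464, (cx,cy)=(0.3370,-0.9415)
member 7 (3-5): L=2.6360, (cx,cy)=(0.9989,0.0474)
member 8 (4-5): L=3.7506, (cx,cy)=(0.3834,0.9236)
solve A·x = −loads:
  F[0-1] = -1389.2329 N (compression)
  F[0-2] = +3350.0048 N (tension)
  F[1-2] = +1248.0805 N (tension)
  F[1-3] = -1011.4512 N (compression)
  F[2-3] = -373.2286 N (compression)
  F[2-4] = -118.6851 N (compression)
  F[3-4] = +352.2215 N (tension)
  F[3-5] = +0.0000 N (tension)
  F[4-5] = +0.0000 N (tension)
  Rx@0 = -2864.1200 N
  Ry@0 = +1301.4930 N
  Ry@4 = -331.6230 N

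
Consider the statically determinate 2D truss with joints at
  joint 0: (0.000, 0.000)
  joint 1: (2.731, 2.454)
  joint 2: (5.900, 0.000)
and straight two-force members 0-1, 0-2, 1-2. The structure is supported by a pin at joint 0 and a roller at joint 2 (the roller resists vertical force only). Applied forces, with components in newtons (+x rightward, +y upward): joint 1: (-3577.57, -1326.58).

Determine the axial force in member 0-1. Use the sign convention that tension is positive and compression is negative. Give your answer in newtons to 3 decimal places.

N=3 nodes, M=3 members, R=3 reactions → 2N=6, M+R=6
member 0 (0-1): L=3.6716, (cx,cy)=(0.7438,0.6684)
member 1 (0-2): L=5.9000, (cx,cy)=(1.0000,0.0000)
member 2 (1-2): L=4.0081, (cx,cy)=(0.7907,-0.6123)
solve A·x = −loads:
  F[0-1] = -3292.3862 N (compression)
  F[0-2] = -1128.6204 N (compression)
  F[1-2] = +1427.4525 N (tension)
  Rx@0 = +3577.5700 N
  Ry@0 = +2200.5574 N
  Ry@2 = -873.9774 N

-3292.386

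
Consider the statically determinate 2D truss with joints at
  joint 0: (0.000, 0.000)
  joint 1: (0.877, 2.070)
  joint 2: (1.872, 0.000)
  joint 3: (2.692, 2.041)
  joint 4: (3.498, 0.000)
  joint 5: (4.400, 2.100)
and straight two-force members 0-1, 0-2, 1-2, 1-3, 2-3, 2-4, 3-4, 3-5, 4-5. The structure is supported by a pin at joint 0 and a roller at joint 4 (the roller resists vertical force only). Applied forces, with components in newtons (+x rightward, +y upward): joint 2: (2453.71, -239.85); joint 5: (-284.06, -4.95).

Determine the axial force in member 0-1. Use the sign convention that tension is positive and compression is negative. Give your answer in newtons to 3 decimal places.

N=6 nodes, M=9 members, R=3 reactions → 2N=12, M+R=12
member 0 (0-1): L=2.2481, (cx,cy)=(0.3901,0.9208)
member 1 (0-2): L=1.8720, (cx,cy)=(1.0000,0.0000)
member 2 (1-2): L=2.2967, (cx,cy)=(0.4332,-0.9013)
member 3 (1-3): L=1.8152, (cx,cy)=(0.9999,-0.0160)
member 4 (2-3): L=2.1996, (cx,cy)=(0.3728,0.9279)
member 5 (2-4): L=1.6260, (cx,cy)=(1.0000,0.0000)
member 6 (3-4): L=2.1944, (cx,cy)=(0.3673,-0.9301)
member 7 (3-5): L=1.7090, (cx,cy)=(0.9994,0.0345)
member 8 (4-5): L=2.2855, (cx,cy)=(0.3947,0.9188)
solve A·x = −loads:
  F[0-1] = -304.9057 N (compression)
  F[0-2] = +2288.5950 N (tension)
  F[1-2] = +316.0335 N (tension)
  F[1-3] = -255.8917 N (compression)
  F[2-3] = -48.4813 N (compression)
  F[2-4] = -10.1270 N (compression)
  F[3-4] = +33.3432 N (tension)
  F[3-5] = -286.3507 N (compression)
  F[4-5] = +5.3716 N (tension)
  Rx@0 = -2169.6500 N
  Ry@0 = +280.7482 N
  Ry@4 = -35.9482 N

-304.906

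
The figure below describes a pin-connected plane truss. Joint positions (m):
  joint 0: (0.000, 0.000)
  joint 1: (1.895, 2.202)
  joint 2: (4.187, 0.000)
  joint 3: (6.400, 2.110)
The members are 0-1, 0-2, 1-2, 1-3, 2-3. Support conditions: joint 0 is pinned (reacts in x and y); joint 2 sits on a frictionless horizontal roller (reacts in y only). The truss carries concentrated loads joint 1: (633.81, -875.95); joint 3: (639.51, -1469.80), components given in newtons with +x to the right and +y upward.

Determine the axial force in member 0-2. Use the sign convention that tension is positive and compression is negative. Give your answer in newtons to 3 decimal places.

453.228

N=4 nodes, M=5 members, R=3 reactions → 2N=8, M+R=8
member 0 (0-1): L=2.9051, (cx,cy)=(0.6523,0.7580)
member 1 (0-2): L=4.1870, (cx,cy)=(1.0000,0.0000)
member 2 (1-2): L=3.1784, (cx,cy)=(0.7211,-0.6928)
member 3 (1-3): L=4.5059, (cx,cy)=(0.9998,-0.0204)
member 4 (2-3): L=3.0577, (cx,cy)=(0.7237,0.6901)
solve A·x = −loads:
  F[0-1] = +1257.2454 N (tension)
  F[0-2] = +453.2282 N (tension)
  F[1-2] = -2702.7851 N (compression)
  F[1-3] = +2135.7680 N (tension)
  F[2-3] = -2066.7565 N (compression)
  Rx@0 = -1273.3200 N
  Ry@0 = -952.9510 N
  Ry@2 = +3298.7010 N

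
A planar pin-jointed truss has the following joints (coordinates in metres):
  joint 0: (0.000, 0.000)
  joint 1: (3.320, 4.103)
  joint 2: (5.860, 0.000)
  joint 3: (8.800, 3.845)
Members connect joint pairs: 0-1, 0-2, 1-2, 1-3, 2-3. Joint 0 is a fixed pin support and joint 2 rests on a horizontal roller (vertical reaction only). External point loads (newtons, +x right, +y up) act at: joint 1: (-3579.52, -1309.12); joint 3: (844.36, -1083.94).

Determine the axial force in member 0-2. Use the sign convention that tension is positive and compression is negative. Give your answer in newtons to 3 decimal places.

-1136.359

N=4 nodes, M=5 members, R=3 reactions → 2N=8, M+R=8
member 0 (0-1): L=5.2780, (cx,cy)=(0.6290,0.7774)
member 1 (0-2): L=5.8600, (cx,cy)=(1.0000,0.0000)
member 2 (1-2): L=4.8256, (cx,cy)=(0.5264,-0.8503)
member 3 (1-3): L=5.4861, (cx,cy)=(0.9989,-0.0470)
member 4 (2-3): L=4.8402, (cx,cy)=(0.6074,0.7944)
solve A·x = −loads:
  F[0-1] = -2541.6965 N (compression)
  F[0-2] = -1136.3585 N (compression)
  F[1-2] = +694.7421 N (tension)
  F[1-3] = +1616.8218 N (tension)
  F[2-3] = -1268.7816 N (compression)
  Rx@0 = +2735.1600 N
  Ry@0 = +1975.8682 N
  Ry@2 = +417.1918 N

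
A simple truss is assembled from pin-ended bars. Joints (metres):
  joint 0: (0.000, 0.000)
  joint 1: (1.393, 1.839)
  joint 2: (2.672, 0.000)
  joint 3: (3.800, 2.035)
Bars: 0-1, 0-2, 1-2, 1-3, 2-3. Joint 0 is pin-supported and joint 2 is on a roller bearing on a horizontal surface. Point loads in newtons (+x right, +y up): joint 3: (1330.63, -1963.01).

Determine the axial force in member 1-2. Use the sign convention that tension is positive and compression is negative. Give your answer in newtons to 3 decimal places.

N=4 nodes, M=5 members, R=3 reactions → 2N=8, M+R=8
member 0 (0-1): L=2.3070, (cx,cy)=(0.6038,0.7971)
member 1 (0-2): L=2.6720, (cx,cy)=(1.0000,0.0000)
member 2 (1-2): L=2.2400, (cx,cy)=(0.5710,-0.8210)
member 3 (1-3): L=2.4150, (cx,cy)=(0.9967,0.0812)
member 4 (2-3): L=2.3267, (cx,cy)=(0.4848,0.8746)
solve A·x = −loads:
  F[0-1] = +2310.9227 N (tension)
  F[0-2] = -64.7228 N (compression)
  F[1-2] = -1992.5739 N (compression)
  F[1-3] = +2541.4426 N (tension)
  F[2-3] = -2480.2394 N (compression)
  Rx@0 = -1330.6300 N
  Ry@0 = -1842.1060 N
  Ry@2 = +3805.1160 N

-1992.574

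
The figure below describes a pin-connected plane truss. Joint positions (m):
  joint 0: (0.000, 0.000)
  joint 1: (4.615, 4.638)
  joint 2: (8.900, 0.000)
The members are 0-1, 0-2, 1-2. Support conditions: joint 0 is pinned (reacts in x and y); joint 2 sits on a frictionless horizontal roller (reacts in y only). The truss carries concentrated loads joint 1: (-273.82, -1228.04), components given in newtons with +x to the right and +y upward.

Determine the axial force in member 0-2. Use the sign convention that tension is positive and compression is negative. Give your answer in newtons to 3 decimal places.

N=3 nodes, M=3 members, R=3 reactions → 2N=6, M+R=6
member 0 (0-1): L=6.5429, (cx,cy)=(0.7053,0.7089)
member 1 (0-2): L=8.9000, (cx,cy)=(1.0000,0.0000)
member 2 (1-2): L=6.3144, (cx,cy)=(0.6786,-0.7345)
solve A·x = −loads:
  F[0-1] = -1035.3874 N (compression)
  F[0-2] = +456.4874 N (tension)
  F[1-2] = -672.6876 N (compression)
  Rx@0 = +273.8200 N
  Ry@0 = +733.9470 N
  Ry@2 = +494.0930 N

456.487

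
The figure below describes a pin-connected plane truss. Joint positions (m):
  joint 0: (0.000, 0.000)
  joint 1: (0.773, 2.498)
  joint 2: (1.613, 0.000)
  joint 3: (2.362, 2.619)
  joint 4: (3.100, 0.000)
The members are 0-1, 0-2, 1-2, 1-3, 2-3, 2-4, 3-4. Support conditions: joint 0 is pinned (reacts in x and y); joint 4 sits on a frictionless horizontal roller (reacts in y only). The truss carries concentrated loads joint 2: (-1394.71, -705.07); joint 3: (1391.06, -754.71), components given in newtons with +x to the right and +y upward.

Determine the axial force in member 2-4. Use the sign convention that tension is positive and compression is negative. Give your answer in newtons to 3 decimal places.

N=5 nodes, M=7 members, R=3 reactions → 2N=10, M+R=10
member 0 (0-1): L=2.6149, (cx,cy)=(0.2956,0.9553)
member 1 (0-2): L=1.6130, (cx,cy)=(1.0000,0.0000)
member 2 (1-2): L=2.6355, (cx,cy)=(0.3187,-0.9478)
member 3 (1-3): L=1.5936, (cx,cy)=(0.9971,0.0759)
member 4 (2-3): L=2.7240, (cx,cy)=(0.2750,0.9615)
member 5 (2-4): L=1.4870, (cx,cy)=(1.0000,0.0000)
member 6 (3-4): L=2.7210, (cx,cy)=(0.2712,-0.9625)
solve A·x = −loads:
  F[0-1] = +688.0991 N (tension)
  F[0-2] = -207.0640 N (compression)
  F[1-2] = -660.2666 N (compression)
  F[1-3] = +415.0596 N (tension)
  F[2-3] = +1384.2573 N (tension)
  F[2-4] = +596.5783 N (tension)
  F[3-4] = -2199.5741 N (compression)
  Rx@0 = +3.6500 N
  Ry@0 = -657.3455 N
  Ry@4 = +2117.1255 N

596.578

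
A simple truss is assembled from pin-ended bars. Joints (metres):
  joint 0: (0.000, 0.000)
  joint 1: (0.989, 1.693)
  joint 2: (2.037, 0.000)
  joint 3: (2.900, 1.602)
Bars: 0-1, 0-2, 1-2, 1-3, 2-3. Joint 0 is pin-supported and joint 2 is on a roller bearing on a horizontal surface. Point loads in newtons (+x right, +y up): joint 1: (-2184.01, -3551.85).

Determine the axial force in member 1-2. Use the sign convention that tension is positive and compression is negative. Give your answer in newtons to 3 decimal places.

106.667

N=4 nodes, M=5 members, R=3 reactions → 2N=8, M+R=8
member 0 (0-1): L=1.9607, (cx,cy)=(0.5044,0.8635)
member 1 (0-2): L=2.0370, (cx,cy)=(1.0000,0.0000)
member 2 (1-2): L=1.9911, (cx,cy)=(0.5263,-0.8503)
member 3 (1-3): L=1.9132, (cx,cy)=(0.9989,-0.0476)
member 4 (2-3): L=1.8197, (cx,cy)=(0.4743,0.8804)
solve A·x = −loads:
  F[0-1] = -4218.5263 N (compression)
  F[0-2] = -56.1431 N (compression)
  F[1-2] = +106.6674 N (tension)
  F[1-3] = +0.0000 N (tension)
  F[2-3] = -0.0000 N (compression)
  Rx@0 = +2184.0100 N
  Ry@0 = +3642.5468 N
  Ry@2 = -90.6968 N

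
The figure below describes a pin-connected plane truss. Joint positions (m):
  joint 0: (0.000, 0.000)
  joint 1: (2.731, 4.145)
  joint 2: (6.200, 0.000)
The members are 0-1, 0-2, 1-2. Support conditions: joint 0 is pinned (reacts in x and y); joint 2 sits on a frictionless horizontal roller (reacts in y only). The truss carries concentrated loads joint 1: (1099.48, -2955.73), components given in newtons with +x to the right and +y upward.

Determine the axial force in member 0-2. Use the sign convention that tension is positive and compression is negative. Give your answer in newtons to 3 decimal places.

N=3 nodes, M=3 members, R=3 reactions → 2N=6, M+R=6
member 0 (0-1): L=4.9638, (cx,cy)=(0.5502,0.8350)
member 1 (0-2): L=6.2000, (cx,cy)=(1.0000,0.0000)
member 2 (1-2): L=5.4051, (cx,cy)=(0.6418,-0.7669)
solve A·x = −loads:
  F[0-1] = -1100.2085 N (compression)
  F[0-2] = +1704.7955 N (tension)
  F[1-2] = -2656.2615 N (compression)
  Rx@0 = -1099.4800 N
  Ry@0 = +918.7230 N
  Ry@2 = +2037.0070 N

1704.795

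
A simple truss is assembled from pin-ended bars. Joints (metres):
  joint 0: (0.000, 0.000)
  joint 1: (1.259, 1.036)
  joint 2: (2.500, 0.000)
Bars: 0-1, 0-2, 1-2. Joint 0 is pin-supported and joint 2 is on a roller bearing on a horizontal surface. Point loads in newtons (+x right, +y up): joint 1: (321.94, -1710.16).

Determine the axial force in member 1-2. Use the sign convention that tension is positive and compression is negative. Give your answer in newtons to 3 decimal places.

N=3 nodes, M=3 members, R=3 reactions → 2N=6, M+R=6
member 0 (0-1): L=1.6305, (cx,cy)=(0.7722,0.6354)
member 1 (0-2): L=2.5000, (cx,cy)=(1.0000,0.0000)
member 2 (1-2): L=1.6166, (cx,cy)=(0.7677,-0.6409)
solve A·x = −loads:
  F[0-1] = -1126.0694 N (compression)
  F[0-2] = +1191.4660 N (tension)
  F[1-2] = -1552.0686 N (compression)
  Rx@0 = -321.9400 N
  Ry@0 = +715.5115 N
  Ry@2 = +994.6485 N

-1552.069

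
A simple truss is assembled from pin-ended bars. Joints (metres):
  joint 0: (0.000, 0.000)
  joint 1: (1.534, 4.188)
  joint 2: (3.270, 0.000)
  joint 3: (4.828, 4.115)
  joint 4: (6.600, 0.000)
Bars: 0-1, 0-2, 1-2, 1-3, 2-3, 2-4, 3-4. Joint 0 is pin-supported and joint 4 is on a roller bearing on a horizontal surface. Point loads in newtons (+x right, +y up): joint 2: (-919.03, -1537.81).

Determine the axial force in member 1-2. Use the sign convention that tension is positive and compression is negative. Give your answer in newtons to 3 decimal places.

854.581

N=5 nodes, M=7 members, R=3 reactions → 2N=10, M+R=10
member 0 (0-1): L=4.4601, (cx,cy)=(0.3439,0.9390)
member 1 (0-2): L=3.2700, (cx,cy)=(1.0000,0.0000)
member 2 (1-2): L=4.5335, (cx,cy)=(0.3829,-0.9238)
member 3 (1-3): L=3.2948, (cx,cy)=(0.9998,-0.0222)
member 4 (2-3): L=4.4001, (cx,cy)=(0.3541,0.9352)
member 5 (2-4): L=3.3300, (cx,cy)=(1.0000,0.0000)
member 6 (3-4): L=4.4803, (cx,cy)=(0.3955,-0.9185)
solve A·x = −loads:
  F[0-1] = -826.3062 N (compression)
  F[0-2] = -634.8316 N (compression)
  F[1-2] = +854.5815 N (tension)
  F[1-3] = -611.5876 N (compression)
  F[2-3] = +800.2076 N (tension)
  F[2-4] = +328.0956 N (tension)
  F[3-4] = -829.5548 N (compression)
  Rx@0 = +919.0300 N
  Ry@0 = +775.8950 N
  Ry@4 = +761.9150 N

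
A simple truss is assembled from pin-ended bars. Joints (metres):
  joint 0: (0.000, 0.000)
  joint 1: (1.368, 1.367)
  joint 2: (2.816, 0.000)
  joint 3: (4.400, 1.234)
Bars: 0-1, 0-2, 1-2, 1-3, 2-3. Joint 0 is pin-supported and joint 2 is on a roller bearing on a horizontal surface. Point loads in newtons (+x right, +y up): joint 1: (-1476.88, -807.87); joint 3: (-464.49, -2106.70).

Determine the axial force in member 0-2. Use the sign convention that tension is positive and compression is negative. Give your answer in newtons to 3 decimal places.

N=4 nodes, M=5 members, R=3 reactions → 2N=8, M+R=8
member 0 (0-1): L=1.9339, (cx,cy)=(0.7074,0.7068)
member 1 (0-2): L=2.8160, (cx,cy)=(1.0000,0.0000)
member 2 (1-2): L=1.9913, (cx,cy)=(0.7272,-0.6865)
member 3 (1-3): L=3.0349, (cx,cy)=(0.9990,-0.0438)
member 4 (2-3): L=2.0079, (cx,cy)=(0.7889,0.6146)
solve A·x = −loads:
  F[0-1] = -213.4448 N (compression)
  F[0-2] = -1790.3866 N (compression)
  F[1-2] = -1092.5461 N (compression)
  F[1-3] = +2122.3831 N (tension)
  F[2-3] = -3276.6317 N (compression)
  Rx@0 = +1941.3700 N
  Ry@0 = +150.8731 N
  Ry@2 = +2763.6969 N

-1790.387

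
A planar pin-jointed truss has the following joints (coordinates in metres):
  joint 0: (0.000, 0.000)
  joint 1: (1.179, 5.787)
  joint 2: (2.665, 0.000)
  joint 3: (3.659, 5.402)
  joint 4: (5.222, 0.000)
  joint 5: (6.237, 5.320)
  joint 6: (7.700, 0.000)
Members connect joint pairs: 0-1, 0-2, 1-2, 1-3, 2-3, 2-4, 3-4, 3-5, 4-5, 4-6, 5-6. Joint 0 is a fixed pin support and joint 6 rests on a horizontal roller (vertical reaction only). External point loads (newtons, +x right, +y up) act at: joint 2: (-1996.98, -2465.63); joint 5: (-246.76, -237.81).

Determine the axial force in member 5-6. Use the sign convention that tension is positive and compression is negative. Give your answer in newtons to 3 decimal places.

N=7 nodes, M=11 members, R=3 reactions → 2N=14, M+R=14
member 0 (0-1): L=5.9059, (cx,cy)=(0.1996,0.9799)
member 1 (0-2): L=2.6650, (cx,cy)=(1.0000,0.0000)
member 2 (1-2): L=5.9747, (cx,cy)=(0.2487,-0.9686)
member 3 (1-3): L=2.5097, (cx,cy)=(0.9882,-0.1534)
member 4 (2-3): L=5.4927, (cx,cy)=(0.1810,0.9835)
member 5 (2-4): L=2.5570, (cx,cy)=(1.0000,0.0000)
member 6 (3-4): L=5.6236, (cx,cy)=(0.2779,-0.9606)
member 7 (3-5): L=2.5793, (cx,cy)=(0.9995,-0.0318)
member 8 (4-5): L=5.4160, (cx,cy)=(0.1874,0.9823)
member 9 (4-6): L=2.4780, (cx,cy)=(1.0000,0.0000)
member 10 (5-6): L=5.5175, (cx,cy)=(0.2652,-0.9642)
solve A·x = −loads:
  F[0-1] = -1865.4888 N (compression)
  F[0-2] = -1871.3295 N (compression)
  F[1-2] = +2027.7640 N (tension)
  F[1-3] = -887.2448 N (compression)
  F[2-3] = +510.0049 N (tension)
  F[2-4] = +537.6885 N (tension)
  F[3-4] = -643.7977 N (compression)
  F[3-5] = -605.8194 N (compression)
  F[4-5] = +629.5866 N (tension)
  F[4-6] = +240.7629 N (tension)
  F[5-6] = -908.0031 N (compression)
  Rx@0 = +2243.7400 N
  Ry@0 = +1827.9385 N
  Ry@6 = +875.5015 N

-908.003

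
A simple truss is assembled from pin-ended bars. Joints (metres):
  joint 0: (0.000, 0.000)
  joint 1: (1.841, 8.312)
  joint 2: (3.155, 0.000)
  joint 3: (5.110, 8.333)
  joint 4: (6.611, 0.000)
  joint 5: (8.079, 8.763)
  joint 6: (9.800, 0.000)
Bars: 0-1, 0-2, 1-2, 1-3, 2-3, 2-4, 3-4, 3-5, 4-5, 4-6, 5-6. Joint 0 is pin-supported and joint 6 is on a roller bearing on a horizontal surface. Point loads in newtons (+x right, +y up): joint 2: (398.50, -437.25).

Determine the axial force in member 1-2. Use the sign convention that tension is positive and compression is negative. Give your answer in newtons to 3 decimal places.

299.433

N=7 nodes, M=11 members, R=3 reactions → 2N=14, M+R=14
member 0 (0-1): L=8.5134, (cx,cy)=(0.2162,0.9763)
member 1 (0-2): L=3.1550, (cx,cy)=(1.0000,0.0000)
member 2 (1-2): L=8.4152, (cx,cy)=(0.1561,-0.9877)
member 3 (1-3): L=3.2691, (cx,cy)=(1.0000,0.0064)
member 4 (2-3): L=8.5593, (cx,cy)=(0.2284,0.9736)
member 5 (2-4): L=3.4560, (cx,cy)=(1.0000,0.0000)
member 6 (3-4): L=8.4671, (cx,cy)=(0.1773,-0.9842)
member 7 (3-5): L=3.0000, (cx,cy)=(0.9897,0.1433)
member 8 (4-5): L=8.8851, (cx,cy)=(0.1652,0.9863)
member 9 (4-6): L=3.1890, (cx,cy)=(1.0000,0.0000)
member 10 (5-6): L=8.9304, (cx,cy)=(0.1927,-0.9813)
solve A·x = −loads:
  F[0-1] = -303.6674 N (compression)
  F[0-2] = +464.1670 N (tension)
  F[1-2] = +299.4329 N (tension)
  F[1-3] = -112.4244 N (compression)
  F[2-3] = +145.3317 N (tension)
  F[2-4] = +79.2272 N (tension)
  F[3-4] = -150.7593 N (compression)
  F[3-5] = -53.0493 N (compression)
  F[4-5] = +150.4390 N (tension)
  F[4-6] = +27.6459 N (tension)
  F[5-6] = -143.4568 N (compression)
  Rx@0 = -398.5000 N
  Ry@0 = +296.4823 N
  Ry@6 = +140.7677 N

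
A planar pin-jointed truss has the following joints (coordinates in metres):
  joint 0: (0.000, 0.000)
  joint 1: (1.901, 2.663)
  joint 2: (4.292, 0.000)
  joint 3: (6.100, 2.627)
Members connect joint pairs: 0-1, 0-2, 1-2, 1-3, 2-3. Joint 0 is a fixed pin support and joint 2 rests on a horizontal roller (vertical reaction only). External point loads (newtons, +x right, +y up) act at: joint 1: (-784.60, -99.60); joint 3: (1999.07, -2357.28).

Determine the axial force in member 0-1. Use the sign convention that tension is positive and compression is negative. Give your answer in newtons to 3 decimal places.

N=4 nodes, M=5 members, R=3 reactions → 2N=8, M+R=8
member 0 (0-1): L=3.2719, (cx,cy)=(0.5810,0.8139)
member 1 (0-2): L=4.2920, (cx,cy)=(1.0000,0.0000)
member 2 (1-2): L=3.5789, (cx,cy)=(0.6681,-0.7441)
member 3 (1-3): L=4.1992, (cx,cy)=(1.0000,-0.0086)
member 4 (2-3): L=3.1890, (cx,cy)=(0.5669,0.8238)
solve A·x = −loads:
  F[0-1] = +2057.1043 N (tension)
  F[0-2] = +19.2782 N (tension)
  F[1-2] = -2425.4476 N (compression)
  F[1-3] = +3600.3276 N (tension)
  F[2-3] = -2824.1465 N (compression)
  Rx@0 = -1214.4700 N
  Ry@0 = -1674.2744 N
  Ry@2 = +4131.1544 N

2057.104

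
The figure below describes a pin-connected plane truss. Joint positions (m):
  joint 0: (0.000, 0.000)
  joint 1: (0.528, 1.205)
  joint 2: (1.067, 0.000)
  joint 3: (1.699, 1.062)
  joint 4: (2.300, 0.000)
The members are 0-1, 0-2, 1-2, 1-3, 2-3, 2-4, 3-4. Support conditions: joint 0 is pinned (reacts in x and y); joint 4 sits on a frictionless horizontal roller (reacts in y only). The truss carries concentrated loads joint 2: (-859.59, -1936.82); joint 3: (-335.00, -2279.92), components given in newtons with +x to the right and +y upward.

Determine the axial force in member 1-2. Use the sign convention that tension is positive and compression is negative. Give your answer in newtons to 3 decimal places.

2183.663

N=5 nodes, M=7 members, R=3 reactions → 2N=10, M+R=10
member 0 (0-1): L=1.3156, (cx,cy)=(0.4013,0.9159)
member 1 (0-2): L=1.0670, (cx,cy)=(1.0000,0.0000)
member 2 (1-2): L=1.3201, (cx,cy)=(0.4083,-0.9128)
member 3 (1-3): L=1.1797, (cx,cy)=(0.9926,-0.1212)
member 4 (2-3): L=1.2358, (cx,cy)=(0.5114,0.8593)
member 5 (2-4): L=1.2330, (cx,cy)=(1.0000,0.0000)
member 6 (3-4): L=1.2203, (cx,cy)=(0.4925,-0.8703)
solve A·x = −loads:
  F[0-1] = -1952.9208 N (compression)
  F[0-2] = -410.8103 N (compression)
  F[1-2] = +2183.6633 N (tension)
  F[1-3] = -1687.8510 N (compression)
  F[2-3] = -65.7669 N (compression)
  F[2-4] = +1374.0379 N (tension)
  F[3-4] = -2789.8327 N (compression)
  Rx@0 = +1194.5900 N
  Ry@0 = +1788.7396 N
  Ry@4 = +2428.0004 N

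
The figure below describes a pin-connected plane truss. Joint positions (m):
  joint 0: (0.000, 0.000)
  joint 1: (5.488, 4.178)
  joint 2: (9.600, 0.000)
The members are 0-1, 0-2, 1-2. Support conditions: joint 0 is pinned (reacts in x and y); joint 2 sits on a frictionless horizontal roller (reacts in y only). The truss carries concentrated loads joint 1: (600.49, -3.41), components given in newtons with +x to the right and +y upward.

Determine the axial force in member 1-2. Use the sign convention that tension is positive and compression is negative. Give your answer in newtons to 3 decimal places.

-369.416

N=3 nodes, M=3 members, R=3 reactions → 2N=6, M+R=6
member 0 (0-1): L=6.8974, (cx,cy)=(0.7957,0.6057)
member 1 (0-2): L=9.6000, (cx,cy)=(1.0000,0.0000)
member 2 (1-2): L=5.8621, (cx,cy)=(0.7015,-0.7127)
solve A·x = −loads:
  F[0-1] = +429.0269 N (tension)
  F[0-2] = +259.1285 N (tension)
  F[1-2] = -369.4157 N (compression)
  Rx@0 = -600.4900 N
  Ry@0 = -259.8776 N
  Ry@2 = +263.2876 N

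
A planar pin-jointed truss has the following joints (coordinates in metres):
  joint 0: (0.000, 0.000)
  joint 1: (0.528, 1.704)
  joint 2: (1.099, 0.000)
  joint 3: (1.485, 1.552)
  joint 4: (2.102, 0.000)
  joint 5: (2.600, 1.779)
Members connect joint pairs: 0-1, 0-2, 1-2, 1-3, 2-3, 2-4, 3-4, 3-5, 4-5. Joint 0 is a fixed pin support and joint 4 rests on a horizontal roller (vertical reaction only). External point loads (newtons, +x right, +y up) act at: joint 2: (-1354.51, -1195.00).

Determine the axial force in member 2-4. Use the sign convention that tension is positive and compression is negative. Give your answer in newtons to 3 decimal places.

N=6 nodes, M=9 members, R=3 reactions → 2N=12, M+R=12
member 0 (0-1): L=1.7839, (cx,cy)=(0.2960,0.9552)
member 1 (0-2): L=1.0990, (cx,cy)=(1.0000,0.0000)
member 2 (1-2): L=1.7971, (cx,cy)=(0.3177,-0.9482)
member 3 (1-3): L=0.9690, (cx,cy)=(0.9876,-0.1569)
member 4 (2-3): L=1.5993, (cx,cy)=(0.2414,0.9704)
member 5 (2-4): L=1.0030, (cx,cy)=(1.0000,0.0000)
member 6 (3-4): L=1.6701, (cx,cy)=(0.3694,-0.9293)
member 7 (3-5): L=1.1379, (cx,cy)=(0.9799,0.1995)
member 8 (4-5): L=1.8474, (cx,cy)=(0.2696,0.9630)
solve A·x = −loads:
  F[0-1] = -596.9582 N (compression)
  F[0-2] = -1177.8247 N (compression)
  F[1-2] = +666.4405 N (tension)
  F[1-3] = -393.3023 N (compression)
  F[2-3] = +580.2480 N (tension)
  F[2-4] = +248.3856 N (tension)
  F[3-4] = -672.3509 N (compression)
  F[3-5] = +0.0000 N (tension)
  F[4-5] = -0.0000 N (compression)
  Rx@0 = +1354.5100 N
  Ry@0 = +570.2117 N
  Ry@4 = +624.7883 N

248.386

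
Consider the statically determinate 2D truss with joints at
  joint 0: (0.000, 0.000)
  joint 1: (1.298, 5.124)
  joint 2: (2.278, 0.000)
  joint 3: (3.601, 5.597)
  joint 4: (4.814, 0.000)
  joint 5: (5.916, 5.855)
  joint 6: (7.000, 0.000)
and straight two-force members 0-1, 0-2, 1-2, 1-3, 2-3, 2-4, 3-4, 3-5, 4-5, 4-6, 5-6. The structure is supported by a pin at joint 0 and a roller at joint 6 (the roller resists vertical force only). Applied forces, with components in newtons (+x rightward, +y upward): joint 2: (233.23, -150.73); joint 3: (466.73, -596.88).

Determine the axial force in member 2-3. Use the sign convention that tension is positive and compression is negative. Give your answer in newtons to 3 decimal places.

137.711

N=7 nodes, M=11 members, R=3 reactions → 2N=14, M+R=14
member 0 (0-1): L=5.2858, (cx,cy)=(0.2456,0.9694)
member 1 (0-2): L=2.2780, (cx,cy)=(1.0000,0.0000)
member 2 (1-2): L=5.2169, (cx,cy)=(0.1879,-0.9822)
member 3 (1-3): L=2.3511, (cx,cy)=(0.9796,0.2012)
member 4 (2-3): L=5.7512, (cx,cy)=(0.2300,0.9732)
member 5 (2-4): L=2.5360, (cx,cy)=(1.0000,0.0000)
member 6 (3-4): L=5.7269, (cx,cy)=(0.2118,-0.9773)
member 7 (3-5): L=2.3293, (cx,cy)=(0.9938,0.1108)
member 8 (4-5): L=5.9578, (cx,cy)=(0.1850,0.9827)
member 9 (4-6): L=2.1860, (cx,cy)=(1.0000,0.0000)
member 10 (5-6): L=5.9545, (cx,cy)=(0.1820,-0.9833)
solve A·x = −loads:
  F[0-1] = -18.9008 N (compression)
  F[0-2] = +704.6013 N (tension)
  F[1-2] = +17.0152 N (tension)
  F[1-3] = -8.0012 N (compression)
  F[2-3] = +137.7108 N (tension)
  F[2-4] = +442.8890 N (tension)
  F[3-4] = -777.9334 N (compression)
  F[3-5] = -279.8398 N (compression)
  F[4-5] = +773.6327 N (tension)
  F[4-6] = +135.0210 N (tension)
  F[5-6] = -741.6816 N (compression)
  Rx@0 = -699.9600 N
  Ry@0 = +18.3221 N
  Ry@6 = +729.2879 N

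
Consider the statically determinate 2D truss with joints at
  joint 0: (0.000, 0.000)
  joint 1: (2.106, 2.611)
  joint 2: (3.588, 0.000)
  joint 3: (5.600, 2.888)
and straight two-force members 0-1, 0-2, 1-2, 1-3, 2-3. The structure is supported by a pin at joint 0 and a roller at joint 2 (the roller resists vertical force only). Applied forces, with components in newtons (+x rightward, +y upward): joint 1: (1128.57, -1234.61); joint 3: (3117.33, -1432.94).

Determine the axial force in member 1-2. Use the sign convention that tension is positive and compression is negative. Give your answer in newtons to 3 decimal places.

-5189.596

N=4 nodes, M=5 members, R=3 reactions → 2N=8, M+R=8
member 0 (0-1): L=3.3545, (cx,cy)=(0.6278,0.7784)
member 1 (0-2): L=3.5880, (cx,cy)=(1.0000,0.0000)
member 2 (1-2): L=3.0023, (cx,cy)=(0.4936,-0.8697)
member 3 (1-3): L=3.5050, (cx,cy)=(0.9969,0.0790)
member 4 (2-3): L=3.5198, (cx,cy)=(0.5716,0.8205)
solve A·x = −loads:
  F[0-1] = +4655.9411 N (tension)
  F[0-2] = +1322.8231 N (tension)
  F[1-2] = -5189.5960 N (compression)
  F[1-3] = +4369.8944 N (tension)
  F[2-3] = -2167.3027 N (compression)
  Rx@0 = -4245.9000 N
  Ry@0 = -3624.0046 N
  Ry@2 = +6291.5546 N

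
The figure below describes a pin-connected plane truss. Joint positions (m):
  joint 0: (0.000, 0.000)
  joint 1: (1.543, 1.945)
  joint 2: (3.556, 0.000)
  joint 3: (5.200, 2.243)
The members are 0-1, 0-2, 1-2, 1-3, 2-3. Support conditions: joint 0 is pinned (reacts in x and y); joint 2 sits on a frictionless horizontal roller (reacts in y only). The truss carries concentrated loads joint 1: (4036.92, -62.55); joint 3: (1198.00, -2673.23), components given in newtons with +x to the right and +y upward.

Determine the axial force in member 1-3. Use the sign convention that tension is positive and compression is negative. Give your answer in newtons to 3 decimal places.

N=4 nodes, M=5 members, R=3 reactions → 2N=8, M+R=8
member 0 (0-1): L=2.4827, (cx,cy)=(0.6215,0.7834)
member 1 (0-2): L=3.5560, (cx,cy)=(1.0000,0.0000)
member 2 (1-2): L=2.7991, (cx,cy)=(0.7191,-0.6949)
member 3 (1-3): L=3.6691, (cx,cy)=(0.9967,0.0812)
member 4 (2-3): L=2.7810, (cx,cy)=(0.5912,0.8066)
solve A·x = −loads:
  F[0-1] = +5315.4014 N (tension)
  F[0-2] = +1931.4139 N (tension)
  F[1-2] = -5689.0894 N (compression)
  F[1-3] = +3369.0194 N (tension)
  F[2-3] = -3653.6397 N (compression)
  Rx@0 = -5234.9200 N
  Ry@0 = -4164.1733 N
  Ry@2 = +6899.9533 N

3369.019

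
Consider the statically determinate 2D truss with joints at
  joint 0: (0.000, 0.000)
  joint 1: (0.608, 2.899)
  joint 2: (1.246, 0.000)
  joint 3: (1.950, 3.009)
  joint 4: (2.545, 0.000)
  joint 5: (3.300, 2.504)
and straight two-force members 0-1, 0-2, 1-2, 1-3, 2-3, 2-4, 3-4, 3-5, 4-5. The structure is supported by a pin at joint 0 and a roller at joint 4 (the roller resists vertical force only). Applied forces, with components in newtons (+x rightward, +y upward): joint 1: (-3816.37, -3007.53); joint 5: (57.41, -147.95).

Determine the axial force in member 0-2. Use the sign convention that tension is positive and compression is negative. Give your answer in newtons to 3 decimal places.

N=6 nodes, M=9 members, R=3 reactions → 2N=12, M+R=12
member 0 (0-1): L=2.9621, (cx,cy)=(0.2053,0.9787)
member 1 (0-2): L=1.2460, (cx,cy)=(1.0000,0.0000)
member 2 (1-2): L=2.9684, (cx,cy)=(0.2149,-0.9766)
member 3 (1-3): L=1.3465, (cx,cy)=(0.9967,0.0817)
member 4 (2-3): L=3.0903, (cx,cy)=(0.2278,0.9737)
member 5 (2-4): L=1.2990, (cx,cy)=(1.0000,0.0000)
member 6 (3-4): L=3.0673, (cx,cy)=(0.1940,-0.9810)
member 7 (3-5): L=1.4414, (cx,cy)=(0.9366,-0.3504)
member 8 (4-5): L=2.6153, (cx,cy)=(0.2887,0.9574)
solve A·x = −loads:
  F[0-1] = -6678.0638 N (compression)
  F[0-2] = -2388.2087 N (compression)
  F[1-2] = +3750.3775 N (tension)
  F[1-3] = +1645.0393 N (tension)
  F[2-3] = -3761.6395 N (compression)
  F[2-4] = -725.1817 N (compression)
  F[3-4] = +3561.6993 N (tension)
  F[3-5] = +97.8835 N (tension)
  F[4-5] = -118.7092 N (compression)
  Rx@0 = +3758.9600 N
  Ry@0 = +6535.8685 N
  Ry@4 = -3380.3885 N

-2388.209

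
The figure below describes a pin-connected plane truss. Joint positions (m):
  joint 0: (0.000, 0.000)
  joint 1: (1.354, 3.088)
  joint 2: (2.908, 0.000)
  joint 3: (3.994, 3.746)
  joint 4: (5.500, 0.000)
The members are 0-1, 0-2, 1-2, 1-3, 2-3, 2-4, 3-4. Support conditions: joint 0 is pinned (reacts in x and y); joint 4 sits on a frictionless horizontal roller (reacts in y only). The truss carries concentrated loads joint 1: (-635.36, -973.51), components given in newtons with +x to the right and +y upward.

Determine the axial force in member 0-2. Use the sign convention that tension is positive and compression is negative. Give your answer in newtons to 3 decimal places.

N=5 nodes, M=7 members, R=3 reactions → 2N=10, M+R=10
member 0 (0-1): L=3.3718, (cx,cy)=(0.4016,0.9158)
member 1 (0-2): L=2.9080, (cx,cy)=(1.0000,0.0000)
member 2 (1-2): L=3.4570, (cx,cy)=(0.4495,-0.8933)
member 3 (1-3): L=2.7208, (cx,cy)=(0.9703,0.2418)
member 4 (2-3): L=3.9002, (cx,cy)=(0.2784,0.9605)
member 5 (2-4): L=2.5920, (cx,cy)=(1.0000,0.0000)
member 6 (3-4): L=4.0374, (cx,cy)=(0.3730,-0.9278)
solve A·x = −loads:
  F[0-1] = -1190.8050 N (compression)
  F[0-2] = -157.1738 N (compression)
  F[1-2] = +155.4147 N (tension)
  F[1-3] = +89.9819 N (tension)
  F[2-3] = -144.5432 N (compression)
  F[2-4] = -47.0636 N (compression)
  F[3-4] = +126.1716 N (tension)
  Rx@0 = +635.3600 N
  Ry@0 = +1090.5753 N
  Ry@4 = -117.0653 N

-157.174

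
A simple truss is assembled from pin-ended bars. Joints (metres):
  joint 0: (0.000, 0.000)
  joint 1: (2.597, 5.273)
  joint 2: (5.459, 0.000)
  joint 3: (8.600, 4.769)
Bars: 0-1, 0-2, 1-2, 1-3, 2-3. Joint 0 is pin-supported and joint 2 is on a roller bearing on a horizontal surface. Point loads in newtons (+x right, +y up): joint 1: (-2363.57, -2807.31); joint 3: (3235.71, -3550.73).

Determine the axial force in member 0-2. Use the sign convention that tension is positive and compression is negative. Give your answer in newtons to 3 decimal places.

N=4 nodes, M=5 members, R=3 reactions → 2N=8, M+R=8
member 0 (0-1): L=5.8778, (cx,cy)=(0.4418,0.8971)
member 1 (0-2): L=5.4590, (cx,cy)=(1.0000,0.0000)
member 2 (1-2): L=5.9996, (cx,cy)=(0.4770,-0.8789)
member 3 (1-3): L=6.0241, (cx,cy)=(0.9965,-0.0837)
member 4 (2-3): L=5.7105, (cx,cy)=(0.5500,0.8351)
solve A·x = −loads:
  F[0-1] = +1242.7997 N (tension)
  F[0-2] = +323.0346 N (tension)
  F[1-2] = -4967.3146 N (compression)
  F[1-3] = +5300.8146 N (tension)
  F[2-3] = -3720.6468 N (compression)
  Rx@0 = -872.1400 N
  Ry@0 = -1114.9145 N
  Ry@2 = +7472.9545 N

323.035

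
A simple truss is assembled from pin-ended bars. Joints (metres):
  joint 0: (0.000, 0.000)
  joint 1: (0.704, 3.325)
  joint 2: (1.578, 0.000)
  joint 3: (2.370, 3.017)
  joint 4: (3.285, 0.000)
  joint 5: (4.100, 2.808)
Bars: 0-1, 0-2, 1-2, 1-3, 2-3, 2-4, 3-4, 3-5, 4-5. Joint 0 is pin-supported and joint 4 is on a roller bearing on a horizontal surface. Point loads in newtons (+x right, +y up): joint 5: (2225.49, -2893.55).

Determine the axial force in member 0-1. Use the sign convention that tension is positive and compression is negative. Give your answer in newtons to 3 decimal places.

N=6 nodes, M=9 members, R=3 reactions → 2N=12, M+R=12
member 0 (0-1): L=3.3987, (cx,cy)=(0.2071,0.9783)
member 1 (0-2): L=1.5780, (cx,cy)=(1.0000,0.0000)
member 2 (1-2): L=3.4380, (cx,cy)=(0.2542,-0.9671)
member 3 (1-3): L=1.6942, (cx,cy)=(0.9833,-0.1818)
member 4 (2-3): L=3.1192, (cx,cy)=(0.2539,0.9672)
member 5 (2-4): L=1.7070, (cx,cy)=(1.0000,0.0000)
member 6 (3-4): L=3.1527, (cx,cy)=(0.2902,-0.9570)
member 7 (3-5): L=1.7426, (cx,cy)=(0.9928,-0.1199)
member 8 (4-5): L=2.9239, (cx,cy)=(0.2787,0.9604)
solve A·x = −loads:
  F[0-1] = +2678.3064 N (tension)
  F[0-2] = +1670.7128 N (tension)
  F[1-2] = -2959.0730 N (compression)
  F[1-3] = +1329.1850 N (tension)
  F[2-3] = +2958.8224 N (tension)
  F[2-4] = +167.1808 N (tension)
  F[3-4] = -3111.9380 N (compression)
  F[3-5] = +2983.0120 N (tension)
  F[4-5] = -2640.4241 N (compression)
  Rx@0 = -2225.4900 N
  Ry@0 = -2620.2189 N
  Ry@4 = +5513.7689 N

2678.306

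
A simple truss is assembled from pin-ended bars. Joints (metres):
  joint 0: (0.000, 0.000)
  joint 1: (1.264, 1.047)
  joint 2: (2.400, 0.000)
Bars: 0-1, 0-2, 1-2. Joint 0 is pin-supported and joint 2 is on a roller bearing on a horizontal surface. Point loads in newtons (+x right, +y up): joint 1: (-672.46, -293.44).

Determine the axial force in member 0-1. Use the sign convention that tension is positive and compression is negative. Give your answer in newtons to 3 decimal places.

-677.618

N=3 nodes, M=3 members, R=3 reactions → 2N=6, M+R=6
member 0 (0-1): L=1.6413, (cx,cy)=(0.7701,0.6379)
member 1 (0-2): L=2.4000, (cx,cy)=(1.0000,0.0000)
member 2 (1-2): L=1.5449, (cx,cy)=(0.7353,-0.6777)
solve A·x = −loads:
  F[0-1] = -677.6182 N (compression)
  F[0-2] = -150.6156 N (compression)
  F[1-2] = +204.8288 N (tension)
  Rx@0 = +672.4600 N
  Ry@0 = +432.2556 N
  Ry@2 = -138.8156 N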